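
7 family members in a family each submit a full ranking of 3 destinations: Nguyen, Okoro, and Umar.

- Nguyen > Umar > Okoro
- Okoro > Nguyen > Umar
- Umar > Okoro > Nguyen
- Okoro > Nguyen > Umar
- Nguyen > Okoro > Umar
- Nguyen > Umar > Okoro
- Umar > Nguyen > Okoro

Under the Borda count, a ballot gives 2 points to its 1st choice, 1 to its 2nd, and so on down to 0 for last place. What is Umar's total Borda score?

Borda scores:
  Nguyen: 2 + 1 + 0 + 1 + 2 + 2 + 1 = 9
  Okoro: 0 + 2 + 1 + 2 + 1 + 0 + 0 = 6
  Umar: 1 + 0 + 2 + 0 + 0 + 1 + 2 = 6

6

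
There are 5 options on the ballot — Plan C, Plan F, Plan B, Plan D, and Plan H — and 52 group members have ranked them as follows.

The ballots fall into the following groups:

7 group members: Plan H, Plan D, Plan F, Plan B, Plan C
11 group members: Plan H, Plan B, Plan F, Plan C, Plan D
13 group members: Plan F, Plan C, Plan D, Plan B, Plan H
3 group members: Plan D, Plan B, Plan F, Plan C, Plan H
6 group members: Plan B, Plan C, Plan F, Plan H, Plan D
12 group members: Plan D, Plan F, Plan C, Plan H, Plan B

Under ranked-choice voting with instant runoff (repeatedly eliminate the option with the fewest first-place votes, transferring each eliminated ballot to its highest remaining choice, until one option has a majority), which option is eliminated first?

Plan C

Round 1: Plan H 18, Plan D 15, Plan F 13, Plan B 6, Plan C 0. Plan C has the fewest and is eliminated.
Round 2: Plan H 18, Plan D 15, Plan F 13, Plan B 6. Plan B has the fewest and is eliminated.
Round 3: Plan F 19, Plan H 18, Plan D 15. Plan D has the fewest and is eliminated.
Round 4: Plan F 34, Plan H 18. Plan F has a majority.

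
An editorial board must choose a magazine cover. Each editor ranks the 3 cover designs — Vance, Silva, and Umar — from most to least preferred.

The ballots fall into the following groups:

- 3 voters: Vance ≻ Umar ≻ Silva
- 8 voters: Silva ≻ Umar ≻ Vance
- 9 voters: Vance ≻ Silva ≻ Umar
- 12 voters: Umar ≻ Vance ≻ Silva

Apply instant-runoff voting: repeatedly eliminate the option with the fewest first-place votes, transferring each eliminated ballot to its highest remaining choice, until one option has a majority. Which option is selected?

Round 1: Vance 12, Umar 12, Silva 8. Silva has the fewest and is eliminated.
Round 2: Umar 20, Vance 12. Umar has a majority.

Umar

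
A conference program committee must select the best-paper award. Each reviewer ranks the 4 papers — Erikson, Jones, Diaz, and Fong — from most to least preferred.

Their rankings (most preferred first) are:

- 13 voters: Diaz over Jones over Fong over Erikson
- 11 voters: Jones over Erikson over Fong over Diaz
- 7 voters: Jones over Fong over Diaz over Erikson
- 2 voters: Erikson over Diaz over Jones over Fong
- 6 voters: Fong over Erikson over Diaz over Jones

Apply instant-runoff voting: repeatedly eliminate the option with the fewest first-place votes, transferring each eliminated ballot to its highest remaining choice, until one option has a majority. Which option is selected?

Diaz

Round 1: Jones 18, Diaz 13, Fong 6, Erikson 2. Erikson has the fewest and is eliminated.
Round 2: Jones 18, Diaz 15, Fong 6. Fong has the fewest and is eliminated.
Round 3: Diaz 21, Jones 18. Diaz has a majority.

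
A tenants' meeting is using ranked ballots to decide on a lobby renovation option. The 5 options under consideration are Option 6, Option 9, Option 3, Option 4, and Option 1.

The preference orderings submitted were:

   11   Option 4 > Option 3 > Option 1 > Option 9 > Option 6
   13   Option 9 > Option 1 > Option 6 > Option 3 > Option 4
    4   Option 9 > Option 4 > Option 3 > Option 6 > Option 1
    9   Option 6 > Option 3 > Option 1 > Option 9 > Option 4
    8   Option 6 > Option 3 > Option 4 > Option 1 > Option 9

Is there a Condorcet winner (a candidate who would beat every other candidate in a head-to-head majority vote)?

No

Head-to-head results (45 voters total):
Option 6 vs Option 9: Option 9 wins 28–17.
Option 6 vs Option 3: Option 6 wins 30–15.
Option 6 vs Option 4: Option 6 wins 30–15.
Option 6 vs Option 1: Option 1 wins 24–21.
Option 9 vs Option 3: Option 3 wins 28–17.
Option 9 vs Option 4: Option 9 wins 26–19.
Option 9 vs Option 1: Option 1 wins 28–17.
Option 3 vs Option 4: Option 3 wins 30–15.
Option 3 vs Option 1: Option 3 wins 32–13.
Option 4 vs Option 1: Option 4 wins 23–22.
No candidate beats all others: Option 6 beats Option 3 beats Option 9 beats Option 6, a majority cycle.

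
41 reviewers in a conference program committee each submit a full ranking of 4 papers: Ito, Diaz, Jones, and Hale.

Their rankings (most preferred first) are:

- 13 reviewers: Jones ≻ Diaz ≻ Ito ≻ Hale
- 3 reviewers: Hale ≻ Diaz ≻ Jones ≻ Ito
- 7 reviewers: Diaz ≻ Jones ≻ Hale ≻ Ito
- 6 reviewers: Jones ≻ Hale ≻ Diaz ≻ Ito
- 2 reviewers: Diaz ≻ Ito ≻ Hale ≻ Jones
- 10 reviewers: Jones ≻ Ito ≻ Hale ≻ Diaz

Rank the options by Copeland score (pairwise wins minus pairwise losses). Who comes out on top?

Pairwise results:
  Ito vs Diaz: Diaz wins 31–10.
  Ito vs Jones: Jones wins 39–2.
  Ito vs Hale: Ito wins 25–16.
  Diaz vs Jones: Jones wins 29–12.
  Diaz vs Hale: Diaz wins 22–19.
  Jones vs Hale: Jones wins 36–5.
Copeland scores (wins − losses):
  Ito: 1 − 2 = -1
  Diaz: 2 − 1 = 1
  Jones: 3 − 0 = 3
  Hale: 0 − 3 = -3
Jones has the best Copeland score.

Jones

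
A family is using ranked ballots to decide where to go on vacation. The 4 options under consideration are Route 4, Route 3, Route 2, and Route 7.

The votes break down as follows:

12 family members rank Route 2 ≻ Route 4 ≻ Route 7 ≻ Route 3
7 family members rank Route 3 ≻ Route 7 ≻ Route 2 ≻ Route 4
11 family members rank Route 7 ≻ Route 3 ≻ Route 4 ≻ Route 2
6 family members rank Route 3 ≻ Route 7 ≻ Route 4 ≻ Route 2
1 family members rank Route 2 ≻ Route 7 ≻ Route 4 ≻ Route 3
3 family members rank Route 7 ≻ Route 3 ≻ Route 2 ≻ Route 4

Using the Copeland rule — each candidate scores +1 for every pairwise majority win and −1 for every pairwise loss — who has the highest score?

Pairwise results:
  Route 4 vs Route 3: Route 3 wins 27–13.
  Route 4 vs Route 2: Route 2 wins 23–17.
  Route 4 vs Route 7: Route 7 wins 28–12.
  Route 3 vs Route 2: Route 3 wins 27–13.
  Route 3 vs Route 7: Route 7 wins 27–13.
  Route 2 vs Route 7: Route 7 wins 27–13.
Copeland scores (wins − losses):
  Route 4: 0 − 3 = -3
  Route 3: 2 − 1 = 1
  Route 2: 1 − 2 = -1
  Route 7: 3 − 0 = 3
Route 7 has the best Copeland score.

Route 7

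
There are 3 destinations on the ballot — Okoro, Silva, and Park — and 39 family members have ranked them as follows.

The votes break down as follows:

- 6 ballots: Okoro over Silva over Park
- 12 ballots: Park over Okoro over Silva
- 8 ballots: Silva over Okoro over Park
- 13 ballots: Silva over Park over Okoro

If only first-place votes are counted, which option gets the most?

Silva

First-place vote totals:
  Okoro: 6
  Silva: 21
  Park: 12
Silva has the most first-place votes.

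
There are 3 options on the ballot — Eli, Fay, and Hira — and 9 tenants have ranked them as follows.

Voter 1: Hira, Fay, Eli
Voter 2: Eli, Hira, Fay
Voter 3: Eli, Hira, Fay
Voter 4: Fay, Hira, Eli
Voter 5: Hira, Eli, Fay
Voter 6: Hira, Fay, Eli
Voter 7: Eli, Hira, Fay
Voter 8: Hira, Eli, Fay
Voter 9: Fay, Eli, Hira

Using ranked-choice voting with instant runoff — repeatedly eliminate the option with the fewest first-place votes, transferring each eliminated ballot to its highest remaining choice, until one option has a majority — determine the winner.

Hira

Round 1: Hira 4, Eli 3, Fay 2. Fay has the fewest and is eliminated.
Round 2: Hira 5, Eli 4. Hira has a majority.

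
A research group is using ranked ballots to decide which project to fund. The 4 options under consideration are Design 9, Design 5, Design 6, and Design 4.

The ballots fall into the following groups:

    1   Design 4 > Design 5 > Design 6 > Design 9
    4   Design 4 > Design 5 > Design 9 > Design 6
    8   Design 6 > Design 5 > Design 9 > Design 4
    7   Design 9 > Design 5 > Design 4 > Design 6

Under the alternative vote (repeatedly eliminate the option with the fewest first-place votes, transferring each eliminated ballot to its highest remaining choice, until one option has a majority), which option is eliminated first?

Design 5

Round 1: Design 6 8, Design 9 7, Design 4 5, Design 5 0. Design 5 has the fewest and is eliminated.
Round 2: Design 6 8, Design 9 7, Design 4 5. Design 4 has the fewest and is eliminated.
Round 3: Design 9 11, Design 6 9. Design 9 has a majority.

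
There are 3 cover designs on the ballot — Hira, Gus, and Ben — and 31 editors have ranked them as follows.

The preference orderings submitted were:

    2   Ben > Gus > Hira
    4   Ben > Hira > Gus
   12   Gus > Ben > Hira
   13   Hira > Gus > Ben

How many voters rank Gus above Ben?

25

Ballots ranking Gus above Ben: 12+13 = 25.
Ballots ranking Ben above Gus: 2+4 = 6.
So 25 of 31 voters prefer Gus to Ben.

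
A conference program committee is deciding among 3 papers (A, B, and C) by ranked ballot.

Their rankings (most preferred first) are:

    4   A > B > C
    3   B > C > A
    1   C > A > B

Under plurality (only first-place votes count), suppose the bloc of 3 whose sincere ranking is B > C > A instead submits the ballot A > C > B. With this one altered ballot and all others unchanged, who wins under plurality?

First-place totals with the altered ballot: A 7, B 0, C 1.
The winner is unchanged: still A.

A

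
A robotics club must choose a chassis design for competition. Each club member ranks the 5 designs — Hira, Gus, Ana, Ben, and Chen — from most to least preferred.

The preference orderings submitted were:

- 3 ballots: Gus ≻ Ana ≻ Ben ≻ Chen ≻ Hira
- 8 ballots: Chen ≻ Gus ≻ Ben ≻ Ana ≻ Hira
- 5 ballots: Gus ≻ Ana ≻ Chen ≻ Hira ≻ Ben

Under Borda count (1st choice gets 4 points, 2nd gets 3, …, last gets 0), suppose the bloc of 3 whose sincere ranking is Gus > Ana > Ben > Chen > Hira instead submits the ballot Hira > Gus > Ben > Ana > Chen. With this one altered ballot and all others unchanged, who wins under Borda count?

Gus

Borda totals with the altered ballot: Hira 17, Gus 53, Ana 26, Ben 22, Chen 42.
The winner is unchanged: still Gus.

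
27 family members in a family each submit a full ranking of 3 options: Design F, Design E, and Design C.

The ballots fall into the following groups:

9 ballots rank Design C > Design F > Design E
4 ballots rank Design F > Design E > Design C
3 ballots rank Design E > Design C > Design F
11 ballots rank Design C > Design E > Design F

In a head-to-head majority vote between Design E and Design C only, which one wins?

Design C

Ballots ranking Design E above Design C: 4+3 = 7.
Ballots ranking Design C above Design E: 9+11 = 20.
Design C wins the head-to-head, 20–7.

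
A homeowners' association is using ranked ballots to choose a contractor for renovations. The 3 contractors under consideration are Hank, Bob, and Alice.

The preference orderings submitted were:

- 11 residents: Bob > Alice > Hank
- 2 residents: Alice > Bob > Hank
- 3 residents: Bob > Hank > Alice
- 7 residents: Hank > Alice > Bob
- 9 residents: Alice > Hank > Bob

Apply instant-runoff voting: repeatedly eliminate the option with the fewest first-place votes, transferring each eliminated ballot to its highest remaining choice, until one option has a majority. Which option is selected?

Round 1: Bob 14, Alice 11, Hank 7. Hank has the fewest and is eliminated.
Round 2: Alice 18, Bob 14. Alice has a majority.

Alice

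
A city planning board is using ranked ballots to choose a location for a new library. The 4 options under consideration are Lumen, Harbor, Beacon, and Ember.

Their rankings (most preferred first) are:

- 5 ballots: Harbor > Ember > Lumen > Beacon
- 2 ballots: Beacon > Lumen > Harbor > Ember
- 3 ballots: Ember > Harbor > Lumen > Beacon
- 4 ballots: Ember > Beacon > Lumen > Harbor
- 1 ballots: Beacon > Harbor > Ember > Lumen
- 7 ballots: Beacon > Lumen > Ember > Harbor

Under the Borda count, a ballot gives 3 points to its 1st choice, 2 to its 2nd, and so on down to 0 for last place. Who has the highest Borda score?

Borda scores:
  Lumen: 5·1 + 2·2 + 3·1 + 4·1 + 0 + 7·2 = 30
  Harbor: 5·3 + 2·1 + 3·2 + 4·0 + 2 + 7·0 = 25
  Beacon: 5·0 + 2·3 + 3·0 + 4·2 + 3 + 7·3 = 38
  Ember: 5·2 + 2·0 + 3·3 + 4·3 + 1 + 7·1 = 39
Ember has the highest total.

Ember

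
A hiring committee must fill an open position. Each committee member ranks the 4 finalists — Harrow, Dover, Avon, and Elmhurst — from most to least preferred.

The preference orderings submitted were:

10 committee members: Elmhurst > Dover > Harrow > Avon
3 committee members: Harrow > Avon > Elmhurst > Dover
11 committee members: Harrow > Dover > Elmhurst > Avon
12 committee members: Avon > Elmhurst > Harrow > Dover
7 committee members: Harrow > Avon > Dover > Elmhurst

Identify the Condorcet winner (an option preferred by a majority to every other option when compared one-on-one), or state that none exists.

Head-to-head results (43 voters total):
Harrow vs Dover: Harrow wins 33–10.
Harrow vs Avon: Harrow wins 31–12.
Harrow vs Elmhurst: Elmhurst wins 22–21.
Dover vs Avon: Avon wins 22–21.
Dover vs Elmhurst: Elmhurst wins 25–18.
Avon vs Elmhurst: Avon wins 22–21.
No candidate beats all others: Harrow beats Avon beats Elmhurst beats Harrow, a majority cycle.

There is no Condorcet winner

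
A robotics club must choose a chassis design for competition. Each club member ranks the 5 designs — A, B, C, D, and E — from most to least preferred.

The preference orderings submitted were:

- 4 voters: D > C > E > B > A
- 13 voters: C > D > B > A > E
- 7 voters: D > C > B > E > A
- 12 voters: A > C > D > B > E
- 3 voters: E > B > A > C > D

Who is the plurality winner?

C

First-place vote totals:
  A: 12
  B: 0
  C: 13
  D: 11
  E: 3
C has the most first-place votes.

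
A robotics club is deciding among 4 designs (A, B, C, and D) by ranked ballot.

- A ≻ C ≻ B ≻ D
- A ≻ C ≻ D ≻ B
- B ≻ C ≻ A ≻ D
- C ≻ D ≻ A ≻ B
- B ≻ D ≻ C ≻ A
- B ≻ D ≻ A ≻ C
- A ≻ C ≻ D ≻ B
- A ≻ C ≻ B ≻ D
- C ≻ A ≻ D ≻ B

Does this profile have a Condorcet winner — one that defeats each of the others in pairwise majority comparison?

Yes

Head-to-head results (9 voters total):
A vs B: A wins 6–3.
A vs C: A wins 5–4.
A vs D: A wins 6–3.
B vs C: C wins 6–3.
B vs D: B wins 5–4.
C vs D: C wins 7–2.
A beats each rival — B (6–3), C (5–4), D (6–3) — so A is the Condorcet winner.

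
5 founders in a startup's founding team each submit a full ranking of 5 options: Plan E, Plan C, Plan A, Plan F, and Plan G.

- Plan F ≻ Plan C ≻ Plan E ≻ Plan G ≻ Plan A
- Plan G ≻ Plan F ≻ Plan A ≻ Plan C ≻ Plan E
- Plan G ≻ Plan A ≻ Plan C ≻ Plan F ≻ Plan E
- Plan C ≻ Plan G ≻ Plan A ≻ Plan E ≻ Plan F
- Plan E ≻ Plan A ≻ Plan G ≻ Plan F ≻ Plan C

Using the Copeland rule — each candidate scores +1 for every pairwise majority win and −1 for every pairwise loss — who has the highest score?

Plan G

Pairwise results:
  Plan E vs Plan C: Plan C wins 4–1.
  Plan E vs Plan A: Plan A wins 3–2.
  Plan E vs Plan F: Plan F wins 3–2.
  Plan E vs Plan G: Plan G wins 3–2.
  Plan C vs Plan A: Plan A wins 3–2.
  Plan C vs Plan F: Plan F wins 3–2.
  Plan C vs Plan G: Plan G wins 3–2.
  Plan A vs Plan F: Plan A wins 3–2.
  Plan A vs Plan G: Plan G wins 4–1.
  Plan F vs Plan G: Plan G wins 4–1.
Copeland scores (wins − losses):
  Plan E: 0 − 4 = -4
  Plan C: 1 − 3 = -2
  Plan A: 3 − 1 = 2
  Plan F: 2 − 2 = 0
  Plan G: 4 − 0 = 4
Plan G has the best Copeland score.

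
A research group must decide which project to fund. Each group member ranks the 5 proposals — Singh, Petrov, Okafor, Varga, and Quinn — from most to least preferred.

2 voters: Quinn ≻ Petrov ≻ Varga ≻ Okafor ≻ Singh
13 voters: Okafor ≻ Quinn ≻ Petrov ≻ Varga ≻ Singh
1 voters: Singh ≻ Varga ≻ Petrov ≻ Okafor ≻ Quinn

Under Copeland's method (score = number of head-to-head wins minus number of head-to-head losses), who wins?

Okafor

Pairwise results:
  Singh vs Petrov: Petrov wins 15–1.
  Singh vs Okafor: Okafor wins 15–1.
  Singh vs Varga: Varga wins 15–1.
  Singh vs Quinn: Quinn wins 15–1.
  Petrov vs Okafor: Okafor wins 13–3.
  Petrov vs Varga: Petrov wins 15–1.
  Petrov vs Quinn: Quinn wins 15–1.
  Okafor vs Varga: Okafor wins 13–3.
  Okafor vs Quinn: Okafor wins 14–2.
  Varga vs Quinn: Quinn wins 15–1.
Copeland scores (wins − losses):
  Singh: 0 − 4 = -4
  Petrov: 2 − 2 = 0
  Okafor: 4 − 0 = 4
  Varga: 1 − 3 = -2
  Quinn: 3 − 1 = 2
Okafor has the best Copeland score.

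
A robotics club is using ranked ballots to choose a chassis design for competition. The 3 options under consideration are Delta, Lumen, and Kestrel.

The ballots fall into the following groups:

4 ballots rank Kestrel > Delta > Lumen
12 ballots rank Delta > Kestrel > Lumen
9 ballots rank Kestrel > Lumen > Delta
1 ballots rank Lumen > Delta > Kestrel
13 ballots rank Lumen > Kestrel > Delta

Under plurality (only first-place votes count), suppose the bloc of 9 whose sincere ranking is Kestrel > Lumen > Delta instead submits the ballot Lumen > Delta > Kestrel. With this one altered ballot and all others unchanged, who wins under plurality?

Lumen

First-place totals with the altered ballot: Delta 12, Lumen 23, Kestrel 4.
The winner is unchanged: still Lumen.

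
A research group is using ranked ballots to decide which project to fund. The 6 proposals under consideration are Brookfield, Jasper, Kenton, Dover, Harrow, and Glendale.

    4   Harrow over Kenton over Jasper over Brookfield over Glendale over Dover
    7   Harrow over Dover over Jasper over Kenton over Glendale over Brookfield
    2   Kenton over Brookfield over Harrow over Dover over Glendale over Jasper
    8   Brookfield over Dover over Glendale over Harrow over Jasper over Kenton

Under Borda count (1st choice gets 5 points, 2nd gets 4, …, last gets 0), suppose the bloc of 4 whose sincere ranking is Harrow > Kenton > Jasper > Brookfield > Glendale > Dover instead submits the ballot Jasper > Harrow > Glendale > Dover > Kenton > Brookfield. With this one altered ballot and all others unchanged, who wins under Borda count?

Harrow

Borda totals with the altered ballot: Brookfield 48, Jasper 49, Kenton 28, Dover 72, Harrow 73, Glendale 45.
The winner is unchanged: still Harrow.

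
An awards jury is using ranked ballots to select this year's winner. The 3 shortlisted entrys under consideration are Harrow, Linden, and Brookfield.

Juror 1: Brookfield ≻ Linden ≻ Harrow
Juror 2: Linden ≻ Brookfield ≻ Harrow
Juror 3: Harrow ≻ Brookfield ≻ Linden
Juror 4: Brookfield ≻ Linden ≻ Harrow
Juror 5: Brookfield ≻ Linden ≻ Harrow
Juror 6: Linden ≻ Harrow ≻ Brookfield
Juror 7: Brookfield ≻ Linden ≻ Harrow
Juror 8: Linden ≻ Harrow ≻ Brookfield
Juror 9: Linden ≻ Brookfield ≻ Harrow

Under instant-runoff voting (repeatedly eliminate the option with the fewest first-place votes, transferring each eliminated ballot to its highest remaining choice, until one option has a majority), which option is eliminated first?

Round 1: Linden 4, Brookfield 4, Harrow 1. Harrow has the fewest and is eliminated.
Round 2: Brookfield 5, Linden 4. Brookfield has a majority.

Harrow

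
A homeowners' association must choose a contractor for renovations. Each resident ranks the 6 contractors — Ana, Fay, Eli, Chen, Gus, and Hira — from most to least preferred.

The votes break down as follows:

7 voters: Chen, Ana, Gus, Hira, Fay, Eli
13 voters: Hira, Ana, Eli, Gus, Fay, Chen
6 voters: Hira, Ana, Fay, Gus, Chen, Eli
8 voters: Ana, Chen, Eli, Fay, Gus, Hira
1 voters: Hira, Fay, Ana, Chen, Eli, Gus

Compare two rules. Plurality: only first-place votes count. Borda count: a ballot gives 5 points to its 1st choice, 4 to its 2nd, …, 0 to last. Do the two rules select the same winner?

No

Plurality first-place counts: Ana 8, Fay 0, Eli 0, Chen 7, Gus 0, Hira 20 → Hira.
Borda totals: Ana 147, Fay 58, Eli 64, Chen 75, Gus 67, Hira 114 → Ana.
The two rules disagree: plurality picks Hira, Borda picks Ana.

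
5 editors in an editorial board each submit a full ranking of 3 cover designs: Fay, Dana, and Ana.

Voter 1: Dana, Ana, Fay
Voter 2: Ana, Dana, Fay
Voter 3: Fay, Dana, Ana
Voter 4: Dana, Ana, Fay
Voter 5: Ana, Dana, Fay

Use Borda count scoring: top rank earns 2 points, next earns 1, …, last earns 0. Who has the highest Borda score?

Dana

Borda scores:
  Fay: 0 + 0 + 2 + 0 + 0 = 2
  Dana: 2 + 1 + 1 + 2 + 1 = 7
  Ana: 1 + 2 + 0 + 1 + 2 = 6
Dana has the highest total.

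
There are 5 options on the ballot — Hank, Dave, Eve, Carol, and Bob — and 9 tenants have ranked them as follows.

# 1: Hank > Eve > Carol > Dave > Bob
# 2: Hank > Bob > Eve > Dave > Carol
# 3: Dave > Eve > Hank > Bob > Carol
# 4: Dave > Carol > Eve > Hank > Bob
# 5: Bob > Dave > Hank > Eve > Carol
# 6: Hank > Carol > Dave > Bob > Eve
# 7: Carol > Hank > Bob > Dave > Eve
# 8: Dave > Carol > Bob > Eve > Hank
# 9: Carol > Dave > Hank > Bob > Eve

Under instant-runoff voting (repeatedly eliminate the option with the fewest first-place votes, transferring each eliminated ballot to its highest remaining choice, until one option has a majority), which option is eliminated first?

Round 1: Hank 3, Dave 3, Carol 2, Bob 1, Eve 0. Eve has the fewest and is eliminated.
Round 2: Hank 3, Dave 3, Carol 2, Bob 1. Bob has the fewest and is eliminated.
Round 3: Dave 4, Hank 3, Carol 2. Carol has the fewest and is eliminated.
Round 4: Dave 5, Hank 4. Dave has a majority.

Eve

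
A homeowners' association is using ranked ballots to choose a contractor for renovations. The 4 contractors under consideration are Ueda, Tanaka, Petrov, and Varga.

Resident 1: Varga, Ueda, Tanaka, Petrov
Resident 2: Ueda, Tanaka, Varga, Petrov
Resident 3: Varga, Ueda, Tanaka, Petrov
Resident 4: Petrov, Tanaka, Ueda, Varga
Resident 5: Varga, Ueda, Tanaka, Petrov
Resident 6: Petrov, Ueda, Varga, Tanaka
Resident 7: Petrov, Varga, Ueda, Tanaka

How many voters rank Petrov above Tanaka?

Ballots ranking Petrov above Tanaka: 3.
Ballots ranking Tanaka above Petrov: 4.
So 3 of 7 voters prefer Petrov to Tanaka.

3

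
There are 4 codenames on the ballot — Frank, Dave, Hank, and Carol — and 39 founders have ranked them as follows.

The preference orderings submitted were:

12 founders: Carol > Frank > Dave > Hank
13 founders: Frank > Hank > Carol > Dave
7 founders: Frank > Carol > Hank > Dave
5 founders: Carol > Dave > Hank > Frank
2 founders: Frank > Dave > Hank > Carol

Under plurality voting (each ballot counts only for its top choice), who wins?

Frank

First-place vote totals:
  Frank: 22
  Dave: 0
  Hank: 0
  Carol: 17
Frank has the most first-place votes.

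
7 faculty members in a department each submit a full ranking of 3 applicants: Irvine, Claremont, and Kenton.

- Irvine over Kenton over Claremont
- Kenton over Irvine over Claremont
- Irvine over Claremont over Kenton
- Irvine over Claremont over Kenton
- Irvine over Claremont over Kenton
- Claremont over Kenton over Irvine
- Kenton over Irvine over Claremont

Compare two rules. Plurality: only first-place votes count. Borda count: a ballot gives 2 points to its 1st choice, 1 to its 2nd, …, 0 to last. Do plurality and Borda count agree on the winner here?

Plurality first-place counts: Irvine 4, Claremont 1, Kenton 2 → Irvine.
Borda totals: Irvine 10, Claremont 5, Kenton 6 → Irvine.
The two rules agree on Irvine.

Yes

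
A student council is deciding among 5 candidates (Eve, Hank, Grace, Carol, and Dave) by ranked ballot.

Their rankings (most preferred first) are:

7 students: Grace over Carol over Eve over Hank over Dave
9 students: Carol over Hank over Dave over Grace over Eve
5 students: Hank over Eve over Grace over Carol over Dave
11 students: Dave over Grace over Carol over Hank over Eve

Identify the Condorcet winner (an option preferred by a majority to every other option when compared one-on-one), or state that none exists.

There is no Condorcet winner

Head-to-head results (32 voters total):
Eve vs Hank: Hank wins 25–7.
Eve vs Grace: Grace wins 27–5.
Eve vs Carol: Carol wins 27–5.
Eve vs Dave: Dave wins 20–12.
Hank vs Grace: Grace wins 18–14.
Hank vs Carol: Carol wins 27–5.
Hank vs Dave: Hank wins 21–11.
Grace vs Carol: Grace wins 23–9.
Grace vs Dave: Dave wins 20–12.
Carol vs Dave: Carol wins 21–11.
No candidate beats all others: Hank beats Dave beats Grace beats Hank, a majority cycle.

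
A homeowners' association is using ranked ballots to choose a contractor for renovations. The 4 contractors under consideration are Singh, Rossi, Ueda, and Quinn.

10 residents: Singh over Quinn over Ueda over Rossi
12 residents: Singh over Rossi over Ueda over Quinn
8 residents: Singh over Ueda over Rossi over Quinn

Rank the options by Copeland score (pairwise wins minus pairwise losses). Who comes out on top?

Pairwise results:
  Singh vs Rossi: Singh wins 30–0.
  Singh vs Ueda: Singh wins 30–0.
  Singh vs Quinn: Singh wins 30–0.
  Rossi vs Ueda: Ueda wins 18–12.
  Rossi vs Quinn: Rossi wins 20–10.
  Ueda vs Quinn: Ueda wins 20–10.
Copeland scores (wins − losses):
  Singh: 3 − 0 = 3
  Rossi: 1 − 2 = -1
  Ueda: 2 − 1 = 1
  Quinn: 0 − 3 = -3
Singh has the best Copeland score.

Singh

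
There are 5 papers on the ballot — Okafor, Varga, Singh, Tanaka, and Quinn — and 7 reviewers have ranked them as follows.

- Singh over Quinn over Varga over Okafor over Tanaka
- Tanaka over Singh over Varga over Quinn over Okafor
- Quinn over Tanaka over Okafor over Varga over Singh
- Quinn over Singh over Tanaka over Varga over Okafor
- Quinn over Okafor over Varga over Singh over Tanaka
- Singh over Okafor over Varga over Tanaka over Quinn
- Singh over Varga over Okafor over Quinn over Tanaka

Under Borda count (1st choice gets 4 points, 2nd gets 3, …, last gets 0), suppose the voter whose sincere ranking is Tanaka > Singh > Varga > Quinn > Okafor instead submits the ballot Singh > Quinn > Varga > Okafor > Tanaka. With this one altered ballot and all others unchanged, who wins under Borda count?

Singh

Borda totals with the altered ballot: Okafor 12, Varga 13, Singh 20, Tanaka 6, Quinn 19.
The winner is unchanged: still Singh.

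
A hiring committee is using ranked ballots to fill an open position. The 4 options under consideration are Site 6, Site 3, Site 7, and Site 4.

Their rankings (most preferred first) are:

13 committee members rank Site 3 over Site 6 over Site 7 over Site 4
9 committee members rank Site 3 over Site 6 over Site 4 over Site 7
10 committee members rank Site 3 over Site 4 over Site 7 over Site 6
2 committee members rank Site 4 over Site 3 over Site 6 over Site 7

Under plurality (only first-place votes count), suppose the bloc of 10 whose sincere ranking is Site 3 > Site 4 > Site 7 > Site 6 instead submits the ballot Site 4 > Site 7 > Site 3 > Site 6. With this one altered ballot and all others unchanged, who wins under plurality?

Site 3

First-place totals with the altered ballot: Site 6 0, Site 3 22, Site 7 0, Site 4 12.
The winner is unchanged: still Site 3.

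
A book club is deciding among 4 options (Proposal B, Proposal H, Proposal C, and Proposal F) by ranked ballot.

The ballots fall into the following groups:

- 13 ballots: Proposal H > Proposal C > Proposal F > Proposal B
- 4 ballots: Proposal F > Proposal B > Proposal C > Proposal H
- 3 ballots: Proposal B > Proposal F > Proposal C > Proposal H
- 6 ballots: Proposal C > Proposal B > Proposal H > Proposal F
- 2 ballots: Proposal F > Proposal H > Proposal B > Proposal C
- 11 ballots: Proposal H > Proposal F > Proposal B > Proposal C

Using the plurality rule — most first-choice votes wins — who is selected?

Proposal H

First-place vote totals:
  Proposal B: 3
  Proposal H: 24
  Proposal C: 6
  Proposal F: 6
Proposal H has the most first-place votes.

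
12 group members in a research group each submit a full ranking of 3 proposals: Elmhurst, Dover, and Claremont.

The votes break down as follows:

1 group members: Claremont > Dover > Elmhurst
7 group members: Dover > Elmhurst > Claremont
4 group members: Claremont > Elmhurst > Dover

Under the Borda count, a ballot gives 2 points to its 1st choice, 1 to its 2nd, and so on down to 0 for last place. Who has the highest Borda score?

Dover

Borda scores:
  Elmhurst: 0 + 7·1 + 4·1 = 11
  Dover: 1 + 7·2 + 4·0 = 15
  Claremont: 2 + 7·0 + 4·2 = 10
Dover has the highest total.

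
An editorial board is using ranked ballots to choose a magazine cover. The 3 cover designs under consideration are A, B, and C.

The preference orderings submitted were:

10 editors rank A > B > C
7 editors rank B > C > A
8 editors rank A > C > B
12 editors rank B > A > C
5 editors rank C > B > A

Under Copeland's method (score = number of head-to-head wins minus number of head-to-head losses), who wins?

Pairwise results:
  A vs B: B wins 24–18.
  A vs C: A wins 30–12.
  B vs C: B wins 29–13.
Copeland scores (wins − losses):
  A: 1 − 1 = 0
  B: 2 − 0 = 2
  C: 0 − 2 = -2
B has the best Copeland score.

B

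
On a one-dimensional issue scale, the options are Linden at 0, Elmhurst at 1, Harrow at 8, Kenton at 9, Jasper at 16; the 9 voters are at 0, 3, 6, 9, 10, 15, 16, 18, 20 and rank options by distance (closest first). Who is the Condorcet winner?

With single-peaked preferences on a line, the Condorcet winner is the candidate closest to the median voter.
The median voter (position 10) is closest to Kenton at 9.
Check: Kenton vs Elmhurst — voters closer to Kenton: 7 of 9.

Kenton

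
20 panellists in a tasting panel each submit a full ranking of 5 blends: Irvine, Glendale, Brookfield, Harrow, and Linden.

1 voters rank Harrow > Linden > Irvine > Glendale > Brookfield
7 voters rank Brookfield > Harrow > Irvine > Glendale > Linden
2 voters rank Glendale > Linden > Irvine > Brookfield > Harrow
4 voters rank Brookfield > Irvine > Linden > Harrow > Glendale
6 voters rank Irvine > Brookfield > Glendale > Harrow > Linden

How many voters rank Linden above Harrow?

6

Ballots ranking Linden above Harrow: 2+4 = 6.
Ballots ranking Harrow above Linden: 1+7+6 = 14.
So 6 of 20 voters prefer Linden to Harrow.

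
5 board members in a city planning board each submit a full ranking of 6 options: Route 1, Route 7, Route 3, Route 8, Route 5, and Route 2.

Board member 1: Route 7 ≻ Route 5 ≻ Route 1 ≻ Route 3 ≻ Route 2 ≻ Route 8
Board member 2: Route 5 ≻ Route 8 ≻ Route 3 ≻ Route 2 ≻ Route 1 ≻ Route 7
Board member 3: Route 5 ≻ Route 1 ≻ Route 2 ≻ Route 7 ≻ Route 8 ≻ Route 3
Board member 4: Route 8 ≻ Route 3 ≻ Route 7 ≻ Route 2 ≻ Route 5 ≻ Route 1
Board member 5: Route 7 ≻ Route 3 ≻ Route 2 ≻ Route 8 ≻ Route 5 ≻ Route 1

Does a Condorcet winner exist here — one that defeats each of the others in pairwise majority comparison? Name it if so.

Head-to-head results (5 voters total):
Route 1 vs Route 7: Route 7 wins 3–2.
Route 1 vs Route 3: Route 3 wins 3–2.
Route 1 vs Route 8: Route 8 wins 3–2.
Route 1 vs Route 5: Route 5 wins 5–0.
Route 1 vs Route 2: Route 2 wins 3–2.
Route 7 vs Route 3: Route 7 wins 3–2.
Route 7 vs Route 8: Route 7 wins 3–2.
Route 7 vs Route 5: Route 7 wins 3–2.
Route 7 vs Route 2: Route 7 wins 3–2.
Route 3 vs Route 8: Route 8 wins 3–2.
Route 3 vs Route 5: Route 5 wins 3–2.
Route 3 vs Route 2: Route 3 wins 4–1.
Route 8 vs Route 5: Route 5 wins 3–2.
Route 8 vs Route 2: Route 2 wins 3–2.
Route 5 vs Route 2: Route 5 wins 3–2.
Route 7 beats each rival — Route 1 (3–2), Route 3 (3–2), Route 8 (3–2), Route 5 (3–2), Route 2 (3–2) — so Route 7 is the Condorcet winner.

Route 7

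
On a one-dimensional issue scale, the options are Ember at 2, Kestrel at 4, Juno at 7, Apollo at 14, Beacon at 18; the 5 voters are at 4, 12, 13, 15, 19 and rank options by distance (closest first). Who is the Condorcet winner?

Apollo

With single-peaked preferences on a line, the Condorcet winner is the candidate closest to the median voter.
The median voter (position 13) is closest to Apollo at 14.
Check: Apollo vs Ember — voters closer to Apollo: 4 of 5.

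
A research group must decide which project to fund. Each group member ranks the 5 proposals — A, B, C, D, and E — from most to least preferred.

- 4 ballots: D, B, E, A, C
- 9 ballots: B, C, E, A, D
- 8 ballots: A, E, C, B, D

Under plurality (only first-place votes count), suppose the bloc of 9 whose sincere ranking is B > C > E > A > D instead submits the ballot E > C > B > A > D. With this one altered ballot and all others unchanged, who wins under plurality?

First-place totals with the altered ballot: A 8, B 0, C 0, D 4, E 9.
The switch changes the winner from B to E.

E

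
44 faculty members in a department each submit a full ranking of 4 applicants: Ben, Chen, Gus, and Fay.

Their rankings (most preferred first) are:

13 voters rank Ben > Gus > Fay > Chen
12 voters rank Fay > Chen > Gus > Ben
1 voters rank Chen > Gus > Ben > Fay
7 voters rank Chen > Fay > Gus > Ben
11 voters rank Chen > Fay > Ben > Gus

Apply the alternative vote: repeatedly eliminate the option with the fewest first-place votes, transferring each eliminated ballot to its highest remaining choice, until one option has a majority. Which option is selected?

Chen

Round 1: Chen 19, Ben 13, Fay 12, Gus 0. Gus has the fewest and is eliminated.
Round 2: Chen 19, Ben 13, Fay 12. Fay has the fewest and is eliminated.
Round 3: Chen 31, Ben 13. Chen has a majority.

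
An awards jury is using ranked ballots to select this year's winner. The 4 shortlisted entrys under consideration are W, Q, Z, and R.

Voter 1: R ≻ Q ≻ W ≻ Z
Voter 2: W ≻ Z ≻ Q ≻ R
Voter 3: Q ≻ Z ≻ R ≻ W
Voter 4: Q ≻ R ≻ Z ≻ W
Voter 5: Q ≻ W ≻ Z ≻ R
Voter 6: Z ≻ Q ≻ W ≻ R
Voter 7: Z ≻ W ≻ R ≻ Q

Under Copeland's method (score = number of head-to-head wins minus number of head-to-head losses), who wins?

Pairwise results:
  W vs Q: Q wins 5–2.
  W vs Z: Z wins 4–3.
  W vs R: W wins 4–3.
  Q vs Z: Q wins 4–3.
  Q vs R: Q wins 5–2.
  Z vs R: Z wins 5–2.
Copeland scores (wins − losses):
  W: 1 − 2 = -1
  Q: 3 − 0 = 3
  Z: 2 − 1 = 1
  R: 0 − 3 = -3
Q has the best Copeland score.

Q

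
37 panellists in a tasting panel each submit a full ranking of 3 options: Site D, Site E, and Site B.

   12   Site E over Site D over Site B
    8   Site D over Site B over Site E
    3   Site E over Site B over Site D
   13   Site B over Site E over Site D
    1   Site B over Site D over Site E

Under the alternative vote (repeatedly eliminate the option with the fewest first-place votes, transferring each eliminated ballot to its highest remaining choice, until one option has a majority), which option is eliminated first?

Round 1: Site E 15, Site B 14, Site D 8. Site D has the fewest and is eliminated.
Round 2: Site B 22, Site E 15. Site B has a majority.

Site D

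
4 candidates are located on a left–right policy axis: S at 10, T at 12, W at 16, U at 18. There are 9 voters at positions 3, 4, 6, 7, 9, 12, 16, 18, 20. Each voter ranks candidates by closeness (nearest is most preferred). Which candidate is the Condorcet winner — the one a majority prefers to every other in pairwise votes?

With single-peaked preferences on a line, the Condorcet winner is the candidate closest to the median voter.
The median voter (position 9) is closest to S at 10.
Check: S vs T — voters closer to S: 5 of 9.

S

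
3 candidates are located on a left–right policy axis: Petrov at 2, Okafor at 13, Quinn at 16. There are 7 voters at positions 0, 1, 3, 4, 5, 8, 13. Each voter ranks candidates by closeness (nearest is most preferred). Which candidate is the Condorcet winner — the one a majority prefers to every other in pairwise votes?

With single-peaked preferences on a line, the Condorcet winner is the candidate closest to the median voter.
The median voter (position 4) is closest to Petrov at 2.
Check: Petrov vs Okafor — voters closer to Petrov: 5 of 7.

Petrov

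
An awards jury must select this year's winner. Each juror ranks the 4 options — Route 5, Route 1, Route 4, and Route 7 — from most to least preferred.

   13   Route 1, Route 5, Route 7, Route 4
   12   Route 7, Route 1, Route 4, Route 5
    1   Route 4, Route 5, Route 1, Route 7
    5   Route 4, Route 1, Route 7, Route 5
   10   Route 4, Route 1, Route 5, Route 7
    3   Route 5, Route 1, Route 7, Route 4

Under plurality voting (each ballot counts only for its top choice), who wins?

Route 4

First-place vote totals:
  Route 5: 3
  Route 1: 13
  Route 4: 16
  Route 7: 12
Route 4 has the most first-place votes.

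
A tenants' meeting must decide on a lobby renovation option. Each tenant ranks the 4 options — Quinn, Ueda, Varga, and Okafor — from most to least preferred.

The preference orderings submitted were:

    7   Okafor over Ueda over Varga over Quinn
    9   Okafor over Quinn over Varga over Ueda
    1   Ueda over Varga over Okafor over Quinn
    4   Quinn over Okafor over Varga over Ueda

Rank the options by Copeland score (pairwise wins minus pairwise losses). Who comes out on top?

Okafor

Pairwise results:
  Quinn vs Ueda: Quinn wins 13–8.
  Quinn vs Varga: Quinn wins 13–8.
  Quinn vs Okafor: Okafor wins 17–4.
  Ueda vs Varga: Varga wins 13–8.
  Ueda vs Okafor: Okafor wins 20–1.
  Varga vs Okafor: Okafor wins 20–1.
Copeland scores (wins − losses):
  Quinn: 2 − 1 = 1
  Ueda: 0 − 3 = -3
  Varga: 1 − 2 = -1
  Okafor: 3 − 0 = 3
Okafor has the best Copeland score.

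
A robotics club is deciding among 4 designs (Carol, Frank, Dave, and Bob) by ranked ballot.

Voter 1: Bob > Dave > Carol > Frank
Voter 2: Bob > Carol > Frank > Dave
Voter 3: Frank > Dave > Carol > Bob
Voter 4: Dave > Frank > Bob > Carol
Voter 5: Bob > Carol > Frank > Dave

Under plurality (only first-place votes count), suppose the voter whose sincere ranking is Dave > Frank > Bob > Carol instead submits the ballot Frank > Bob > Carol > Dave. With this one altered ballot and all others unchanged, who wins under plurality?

Bob

First-place totals with the altered ballot: Carol 0, Frank 2, Dave 0, Bob 3.
The winner is unchanged: still Bob.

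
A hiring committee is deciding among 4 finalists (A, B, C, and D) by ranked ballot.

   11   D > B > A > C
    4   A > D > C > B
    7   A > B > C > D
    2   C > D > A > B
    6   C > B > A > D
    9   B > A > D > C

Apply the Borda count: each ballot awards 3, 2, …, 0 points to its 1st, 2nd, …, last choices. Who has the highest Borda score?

B

Borda scores:
  A: 11·1 + 4·3 + 7·3 + 2·1 + 6·1 + 9·2 = 70
  B: 11·2 + 4·0 + 7·2 + 2·0 + 6·2 + 9·3 = 75
  C: 11·0 + 4·1 + 7·1 + 2·3 + 6·3 + 9·0 = 35
  D: 11·3 + 4·2 + 7·0 + 2·2 + 6·0 + 9·1 = 54
B has the highest total.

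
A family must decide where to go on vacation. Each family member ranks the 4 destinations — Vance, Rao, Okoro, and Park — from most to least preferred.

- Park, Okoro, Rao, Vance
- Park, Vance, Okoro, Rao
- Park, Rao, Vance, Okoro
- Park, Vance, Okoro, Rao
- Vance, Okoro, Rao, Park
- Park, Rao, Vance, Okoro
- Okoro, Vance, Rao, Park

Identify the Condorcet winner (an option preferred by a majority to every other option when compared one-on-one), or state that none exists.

Park

Head-to-head results (7 voters total):
Vance vs Rao: Vance wins 4–3.
Vance vs Okoro: Vance wins 5–2.
Vance vs Park: Park wins 5–2.
Rao vs Okoro: Okoro wins 5–2.
Rao vs Park: Park wins 5–2.
Okoro vs Park: Park wins 5–2.
Park beats each rival — Vance (5–2), Rao (5–2), Okoro (5–2) — so Park is the Condorcet winner.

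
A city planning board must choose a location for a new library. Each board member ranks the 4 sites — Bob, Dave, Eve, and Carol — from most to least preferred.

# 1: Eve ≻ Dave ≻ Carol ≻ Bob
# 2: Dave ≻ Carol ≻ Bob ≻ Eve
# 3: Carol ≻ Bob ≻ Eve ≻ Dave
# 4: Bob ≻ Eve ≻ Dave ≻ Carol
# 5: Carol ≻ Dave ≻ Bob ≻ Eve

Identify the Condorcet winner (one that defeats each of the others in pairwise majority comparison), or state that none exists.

There is no Condorcet winner

Head-to-head results (5 voters total):
Bob vs Dave: Dave wins 3–2.
Bob vs Eve: Bob wins 4–1.
Bob vs Carol: Carol wins 4–1.
Dave vs Eve: Eve wins 3–2.
Dave vs Carol: Dave wins 3–2.
Eve vs Carol: Carol wins 3–2.
No candidate beats all others: Bob beats Eve beats Dave beats Bob, a majority cycle.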